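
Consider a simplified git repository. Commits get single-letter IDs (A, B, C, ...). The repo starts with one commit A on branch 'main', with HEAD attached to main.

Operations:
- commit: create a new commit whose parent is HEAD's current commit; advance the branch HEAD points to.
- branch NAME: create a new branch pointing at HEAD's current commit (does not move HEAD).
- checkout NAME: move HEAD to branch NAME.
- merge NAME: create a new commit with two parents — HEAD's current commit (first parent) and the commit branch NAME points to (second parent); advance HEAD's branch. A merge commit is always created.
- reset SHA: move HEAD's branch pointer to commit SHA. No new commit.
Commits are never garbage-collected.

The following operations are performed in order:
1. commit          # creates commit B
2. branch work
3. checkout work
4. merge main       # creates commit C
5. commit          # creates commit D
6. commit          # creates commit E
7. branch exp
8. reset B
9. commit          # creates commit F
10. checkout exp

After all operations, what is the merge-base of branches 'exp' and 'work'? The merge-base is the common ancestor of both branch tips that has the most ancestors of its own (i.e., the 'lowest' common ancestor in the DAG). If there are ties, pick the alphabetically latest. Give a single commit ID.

After op 1 (commit): HEAD=main@B [main=B]
After op 2 (branch): HEAD=main@B [main=B work=B]
After op 3 (checkout): HEAD=work@B [main=B work=B]
After op 4 (merge): HEAD=work@C [main=B work=C]
After op 5 (commit): HEAD=work@D [main=B work=D]
After op 6 (commit): HEAD=work@E [main=B work=E]
After op 7 (branch): HEAD=work@E [exp=E main=B work=E]
After op 8 (reset): HEAD=work@B [exp=E main=B work=B]
After op 9 (commit): HEAD=work@F [exp=E main=B work=F]
After op 10 (checkout): HEAD=exp@E [exp=E main=B work=F]
ancestors(exp=E): ['A', 'B', 'C', 'D', 'E']
ancestors(work=F): ['A', 'B', 'F']
common: ['A', 'B']

Answer: B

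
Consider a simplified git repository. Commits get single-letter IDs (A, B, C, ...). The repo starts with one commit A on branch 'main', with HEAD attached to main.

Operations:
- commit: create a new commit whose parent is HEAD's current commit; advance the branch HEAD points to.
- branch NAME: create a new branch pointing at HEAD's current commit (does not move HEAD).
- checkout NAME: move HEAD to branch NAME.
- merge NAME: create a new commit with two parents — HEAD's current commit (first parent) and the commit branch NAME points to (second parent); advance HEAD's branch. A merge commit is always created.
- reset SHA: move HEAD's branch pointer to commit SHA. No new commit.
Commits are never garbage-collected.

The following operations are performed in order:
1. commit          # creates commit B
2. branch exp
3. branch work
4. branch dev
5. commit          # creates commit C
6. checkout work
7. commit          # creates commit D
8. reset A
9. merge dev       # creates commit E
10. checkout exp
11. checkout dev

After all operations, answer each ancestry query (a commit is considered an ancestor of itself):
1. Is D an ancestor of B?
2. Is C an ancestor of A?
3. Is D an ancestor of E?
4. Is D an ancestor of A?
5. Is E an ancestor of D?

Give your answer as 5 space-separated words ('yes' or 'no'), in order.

Answer: no no no no no

Derivation:
After op 1 (commit): HEAD=main@B [main=B]
After op 2 (branch): HEAD=main@B [exp=B main=B]
After op 3 (branch): HEAD=main@B [exp=B main=B work=B]
After op 4 (branch): HEAD=main@B [dev=B exp=B main=B work=B]
After op 5 (commit): HEAD=main@C [dev=B exp=B main=C work=B]
After op 6 (checkout): HEAD=work@B [dev=B exp=B main=C work=B]
After op 7 (commit): HEAD=work@D [dev=B exp=B main=C work=D]
After op 8 (reset): HEAD=work@A [dev=B exp=B main=C work=A]
After op 9 (merge): HEAD=work@E [dev=B exp=B main=C work=E]
After op 10 (checkout): HEAD=exp@B [dev=B exp=B main=C work=E]
After op 11 (checkout): HEAD=dev@B [dev=B exp=B main=C work=E]
ancestors(B) = {A,B}; D in? no
ancestors(A) = {A}; C in? no
ancestors(E) = {A,B,E}; D in? no
ancestors(A) = {A}; D in? no
ancestors(D) = {A,B,D}; E in? no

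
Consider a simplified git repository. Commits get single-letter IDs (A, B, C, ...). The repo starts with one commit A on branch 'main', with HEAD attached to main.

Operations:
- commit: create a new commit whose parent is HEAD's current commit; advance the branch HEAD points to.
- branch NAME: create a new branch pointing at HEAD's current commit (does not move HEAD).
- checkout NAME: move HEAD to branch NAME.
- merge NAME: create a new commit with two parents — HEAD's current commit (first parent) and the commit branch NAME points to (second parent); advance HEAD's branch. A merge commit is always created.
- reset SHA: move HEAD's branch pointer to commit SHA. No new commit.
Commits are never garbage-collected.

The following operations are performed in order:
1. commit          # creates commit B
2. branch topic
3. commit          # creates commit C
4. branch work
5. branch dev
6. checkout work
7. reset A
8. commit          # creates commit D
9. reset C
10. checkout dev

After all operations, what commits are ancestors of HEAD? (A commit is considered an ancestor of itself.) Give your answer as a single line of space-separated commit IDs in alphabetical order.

After op 1 (commit): HEAD=main@B [main=B]
After op 2 (branch): HEAD=main@B [main=B topic=B]
After op 3 (commit): HEAD=main@C [main=C topic=B]
After op 4 (branch): HEAD=main@C [main=C topic=B work=C]
After op 5 (branch): HEAD=main@C [dev=C main=C topic=B work=C]
After op 6 (checkout): HEAD=work@C [dev=C main=C topic=B work=C]
After op 7 (reset): HEAD=work@A [dev=C main=C topic=B work=A]
After op 8 (commit): HEAD=work@D [dev=C main=C topic=B work=D]
After op 9 (reset): HEAD=work@C [dev=C main=C topic=B work=C]
After op 10 (checkout): HEAD=dev@C [dev=C main=C topic=B work=C]

Answer: A B C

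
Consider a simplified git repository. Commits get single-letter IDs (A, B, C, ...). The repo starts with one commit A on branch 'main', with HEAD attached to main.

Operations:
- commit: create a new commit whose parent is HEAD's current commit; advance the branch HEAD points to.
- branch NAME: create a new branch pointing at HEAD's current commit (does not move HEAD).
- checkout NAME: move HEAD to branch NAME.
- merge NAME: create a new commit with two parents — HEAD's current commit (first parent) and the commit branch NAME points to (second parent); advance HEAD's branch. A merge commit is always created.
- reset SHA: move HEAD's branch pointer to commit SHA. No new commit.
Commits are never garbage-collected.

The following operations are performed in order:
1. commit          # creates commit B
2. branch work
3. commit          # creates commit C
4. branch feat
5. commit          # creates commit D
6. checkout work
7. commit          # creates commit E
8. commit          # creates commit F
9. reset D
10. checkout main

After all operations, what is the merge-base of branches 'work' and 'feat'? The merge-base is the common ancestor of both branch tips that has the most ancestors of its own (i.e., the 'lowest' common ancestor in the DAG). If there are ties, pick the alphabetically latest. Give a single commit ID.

After op 1 (commit): HEAD=main@B [main=B]
After op 2 (branch): HEAD=main@B [main=B work=B]
After op 3 (commit): HEAD=main@C [main=C work=B]
After op 4 (branch): HEAD=main@C [feat=C main=C work=B]
After op 5 (commit): HEAD=main@D [feat=C main=D work=B]
After op 6 (checkout): HEAD=work@B [feat=C main=D work=B]
After op 7 (commit): HEAD=work@E [feat=C main=D work=E]
After op 8 (commit): HEAD=work@F [feat=C main=D work=F]
After op 9 (reset): HEAD=work@D [feat=C main=D work=D]
After op 10 (checkout): HEAD=main@D [feat=C main=D work=D]
ancestors(work=D): ['A', 'B', 'C', 'D']
ancestors(feat=C): ['A', 'B', 'C']
common: ['A', 'B', 'C']

Answer: C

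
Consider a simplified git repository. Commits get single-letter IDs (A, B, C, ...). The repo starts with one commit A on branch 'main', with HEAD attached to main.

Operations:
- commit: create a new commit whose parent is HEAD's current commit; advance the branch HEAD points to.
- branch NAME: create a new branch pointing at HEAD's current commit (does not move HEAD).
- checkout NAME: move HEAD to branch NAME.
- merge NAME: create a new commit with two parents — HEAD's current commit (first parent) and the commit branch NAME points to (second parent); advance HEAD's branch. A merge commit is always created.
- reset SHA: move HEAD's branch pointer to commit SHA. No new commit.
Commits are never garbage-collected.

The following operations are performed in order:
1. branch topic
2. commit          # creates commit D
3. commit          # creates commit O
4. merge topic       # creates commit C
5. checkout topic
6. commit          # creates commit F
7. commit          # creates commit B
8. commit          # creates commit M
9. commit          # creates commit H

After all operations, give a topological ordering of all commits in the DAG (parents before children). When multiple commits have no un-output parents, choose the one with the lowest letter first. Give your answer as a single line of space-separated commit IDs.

After op 1 (branch): HEAD=main@A [main=A topic=A]
After op 2 (commit): HEAD=main@D [main=D topic=A]
After op 3 (commit): HEAD=main@O [main=O topic=A]
After op 4 (merge): HEAD=main@C [main=C topic=A]
After op 5 (checkout): HEAD=topic@A [main=C topic=A]
After op 6 (commit): HEAD=topic@F [main=C topic=F]
After op 7 (commit): HEAD=topic@B [main=C topic=B]
After op 8 (commit): HEAD=topic@M [main=C topic=M]
After op 9 (commit): HEAD=topic@H [main=C topic=H]
commit A: parents=[]
commit B: parents=['F']
commit C: parents=['O', 'A']
commit D: parents=['A']
commit F: parents=['A']
commit H: parents=['M']
commit M: parents=['B']
commit O: parents=['D']

Answer: A D F B M H O C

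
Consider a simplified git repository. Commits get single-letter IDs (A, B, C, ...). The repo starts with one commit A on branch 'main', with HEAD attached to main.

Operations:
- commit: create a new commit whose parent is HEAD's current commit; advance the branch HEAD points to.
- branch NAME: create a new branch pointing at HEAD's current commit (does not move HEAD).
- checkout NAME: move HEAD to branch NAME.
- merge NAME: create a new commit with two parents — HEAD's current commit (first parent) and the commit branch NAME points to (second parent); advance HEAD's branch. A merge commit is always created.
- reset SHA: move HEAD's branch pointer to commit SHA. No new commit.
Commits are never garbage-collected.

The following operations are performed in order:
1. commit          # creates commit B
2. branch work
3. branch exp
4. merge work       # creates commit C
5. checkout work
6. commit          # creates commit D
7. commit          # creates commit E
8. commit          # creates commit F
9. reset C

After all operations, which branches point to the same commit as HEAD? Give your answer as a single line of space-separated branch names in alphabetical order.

Answer: main work

Derivation:
After op 1 (commit): HEAD=main@B [main=B]
After op 2 (branch): HEAD=main@B [main=B work=B]
After op 3 (branch): HEAD=main@B [exp=B main=B work=B]
After op 4 (merge): HEAD=main@C [exp=B main=C work=B]
After op 5 (checkout): HEAD=work@B [exp=B main=C work=B]
After op 6 (commit): HEAD=work@D [exp=B main=C work=D]
After op 7 (commit): HEAD=work@E [exp=B main=C work=E]
After op 8 (commit): HEAD=work@F [exp=B main=C work=F]
After op 9 (reset): HEAD=work@C [exp=B main=C work=C]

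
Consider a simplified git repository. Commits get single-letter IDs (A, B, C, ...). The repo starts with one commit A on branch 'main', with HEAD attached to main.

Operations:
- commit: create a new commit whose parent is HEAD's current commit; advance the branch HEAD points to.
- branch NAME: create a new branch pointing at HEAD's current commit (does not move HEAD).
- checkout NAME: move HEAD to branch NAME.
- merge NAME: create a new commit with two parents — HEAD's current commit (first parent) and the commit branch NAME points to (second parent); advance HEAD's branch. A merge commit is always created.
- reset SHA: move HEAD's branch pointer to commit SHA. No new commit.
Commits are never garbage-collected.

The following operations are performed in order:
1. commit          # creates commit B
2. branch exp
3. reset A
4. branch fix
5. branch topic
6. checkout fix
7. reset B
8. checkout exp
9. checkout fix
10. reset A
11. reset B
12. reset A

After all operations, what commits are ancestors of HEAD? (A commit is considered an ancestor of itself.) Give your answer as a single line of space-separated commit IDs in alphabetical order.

Answer: A

Derivation:
After op 1 (commit): HEAD=main@B [main=B]
After op 2 (branch): HEAD=main@B [exp=B main=B]
After op 3 (reset): HEAD=main@A [exp=B main=A]
After op 4 (branch): HEAD=main@A [exp=B fix=A main=A]
After op 5 (branch): HEAD=main@A [exp=B fix=A main=A topic=A]
After op 6 (checkout): HEAD=fix@A [exp=B fix=A main=A topic=A]
After op 7 (reset): HEAD=fix@B [exp=B fix=B main=A topic=A]
After op 8 (checkout): HEAD=exp@B [exp=B fix=B main=A topic=A]
After op 9 (checkout): HEAD=fix@B [exp=B fix=B main=A topic=A]
After op 10 (reset): HEAD=fix@A [exp=B fix=A main=A topic=A]
After op 11 (reset): HEAD=fix@B [exp=B fix=B main=A topic=A]
After op 12 (reset): HEAD=fix@A [exp=B fix=A main=A topic=A]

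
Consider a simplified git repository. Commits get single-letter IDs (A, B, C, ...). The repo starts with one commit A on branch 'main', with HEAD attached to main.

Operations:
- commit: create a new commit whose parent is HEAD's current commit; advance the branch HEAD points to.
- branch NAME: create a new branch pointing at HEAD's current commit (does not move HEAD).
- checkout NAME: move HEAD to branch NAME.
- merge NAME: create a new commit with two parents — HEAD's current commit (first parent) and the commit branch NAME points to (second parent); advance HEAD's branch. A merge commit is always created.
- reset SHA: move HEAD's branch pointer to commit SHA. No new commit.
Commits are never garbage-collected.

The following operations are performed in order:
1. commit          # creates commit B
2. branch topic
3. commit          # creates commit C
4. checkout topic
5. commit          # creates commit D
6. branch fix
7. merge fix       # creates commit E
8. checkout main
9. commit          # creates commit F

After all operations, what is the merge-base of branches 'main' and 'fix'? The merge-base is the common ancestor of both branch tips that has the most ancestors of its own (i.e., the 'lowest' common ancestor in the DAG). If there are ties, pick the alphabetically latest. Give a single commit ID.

Answer: B

Derivation:
After op 1 (commit): HEAD=main@B [main=B]
After op 2 (branch): HEAD=main@B [main=B topic=B]
After op 3 (commit): HEAD=main@C [main=C topic=B]
After op 4 (checkout): HEAD=topic@B [main=C topic=B]
After op 5 (commit): HEAD=topic@D [main=C topic=D]
After op 6 (branch): HEAD=topic@D [fix=D main=C topic=D]
After op 7 (merge): HEAD=topic@E [fix=D main=C topic=E]
After op 8 (checkout): HEAD=main@C [fix=D main=C topic=E]
After op 9 (commit): HEAD=main@F [fix=D main=F topic=E]
ancestors(main=F): ['A', 'B', 'C', 'F']
ancestors(fix=D): ['A', 'B', 'D']
common: ['A', 'B']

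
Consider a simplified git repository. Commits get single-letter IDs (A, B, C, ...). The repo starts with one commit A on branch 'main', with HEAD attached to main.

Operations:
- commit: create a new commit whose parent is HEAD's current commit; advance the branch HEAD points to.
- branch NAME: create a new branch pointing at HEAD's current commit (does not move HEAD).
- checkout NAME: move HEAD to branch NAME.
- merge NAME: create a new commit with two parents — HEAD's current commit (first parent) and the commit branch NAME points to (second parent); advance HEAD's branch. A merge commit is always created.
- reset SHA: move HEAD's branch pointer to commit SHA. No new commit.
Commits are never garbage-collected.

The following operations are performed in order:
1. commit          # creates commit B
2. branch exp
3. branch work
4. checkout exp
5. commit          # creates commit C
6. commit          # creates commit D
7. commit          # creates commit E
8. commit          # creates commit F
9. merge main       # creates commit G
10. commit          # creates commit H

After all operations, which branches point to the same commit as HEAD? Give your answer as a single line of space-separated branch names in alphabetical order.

After op 1 (commit): HEAD=main@B [main=B]
After op 2 (branch): HEAD=main@B [exp=B main=B]
After op 3 (branch): HEAD=main@B [exp=B main=B work=B]
After op 4 (checkout): HEAD=exp@B [exp=B main=B work=B]
After op 5 (commit): HEAD=exp@C [exp=C main=B work=B]
After op 6 (commit): HEAD=exp@D [exp=D main=B work=B]
After op 7 (commit): HEAD=exp@E [exp=E main=B work=B]
After op 8 (commit): HEAD=exp@F [exp=F main=B work=B]
After op 9 (merge): HEAD=exp@G [exp=G main=B work=B]
After op 10 (commit): HEAD=exp@H [exp=H main=B work=B]

Answer: exp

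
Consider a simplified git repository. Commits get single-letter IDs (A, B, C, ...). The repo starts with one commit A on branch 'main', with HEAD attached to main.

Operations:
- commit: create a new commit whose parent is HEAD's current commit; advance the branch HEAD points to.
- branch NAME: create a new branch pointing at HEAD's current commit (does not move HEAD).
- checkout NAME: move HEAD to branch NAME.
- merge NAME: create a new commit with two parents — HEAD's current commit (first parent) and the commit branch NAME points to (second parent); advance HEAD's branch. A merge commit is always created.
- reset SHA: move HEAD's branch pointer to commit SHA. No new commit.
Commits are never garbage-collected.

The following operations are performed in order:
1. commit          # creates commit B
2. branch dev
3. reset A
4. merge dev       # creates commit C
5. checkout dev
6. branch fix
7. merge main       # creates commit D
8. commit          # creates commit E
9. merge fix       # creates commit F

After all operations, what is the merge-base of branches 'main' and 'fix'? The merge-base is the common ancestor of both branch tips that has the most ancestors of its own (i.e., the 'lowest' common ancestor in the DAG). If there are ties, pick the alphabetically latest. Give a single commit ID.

After op 1 (commit): HEAD=main@B [main=B]
After op 2 (branch): HEAD=main@B [dev=B main=B]
After op 3 (reset): HEAD=main@A [dev=B main=A]
After op 4 (merge): HEAD=main@C [dev=B main=C]
After op 5 (checkout): HEAD=dev@B [dev=B main=C]
After op 6 (branch): HEAD=dev@B [dev=B fix=B main=C]
After op 7 (merge): HEAD=dev@D [dev=D fix=B main=C]
After op 8 (commit): HEAD=dev@E [dev=E fix=B main=C]
After op 9 (merge): HEAD=dev@F [dev=F fix=B main=C]
ancestors(main=C): ['A', 'B', 'C']
ancestors(fix=B): ['A', 'B']
common: ['A', 'B']

Answer: B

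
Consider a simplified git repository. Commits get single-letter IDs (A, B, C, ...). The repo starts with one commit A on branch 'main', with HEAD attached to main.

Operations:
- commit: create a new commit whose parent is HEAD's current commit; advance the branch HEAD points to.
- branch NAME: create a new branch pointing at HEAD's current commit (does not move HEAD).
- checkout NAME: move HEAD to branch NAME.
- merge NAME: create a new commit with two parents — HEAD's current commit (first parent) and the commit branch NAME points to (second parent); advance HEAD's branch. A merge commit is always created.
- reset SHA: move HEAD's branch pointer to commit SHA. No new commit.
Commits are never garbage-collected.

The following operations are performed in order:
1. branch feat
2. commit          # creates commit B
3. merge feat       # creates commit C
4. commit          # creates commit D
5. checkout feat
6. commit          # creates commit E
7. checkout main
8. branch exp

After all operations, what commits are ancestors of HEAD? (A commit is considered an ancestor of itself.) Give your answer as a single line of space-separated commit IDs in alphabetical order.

After op 1 (branch): HEAD=main@A [feat=A main=A]
After op 2 (commit): HEAD=main@B [feat=A main=B]
After op 3 (merge): HEAD=main@C [feat=A main=C]
After op 4 (commit): HEAD=main@D [feat=A main=D]
After op 5 (checkout): HEAD=feat@A [feat=A main=D]
After op 6 (commit): HEAD=feat@E [feat=E main=D]
After op 7 (checkout): HEAD=main@D [feat=E main=D]
After op 8 (branch): HEAD=main@D [exp=D feat=E main=D]

Answer: A B C D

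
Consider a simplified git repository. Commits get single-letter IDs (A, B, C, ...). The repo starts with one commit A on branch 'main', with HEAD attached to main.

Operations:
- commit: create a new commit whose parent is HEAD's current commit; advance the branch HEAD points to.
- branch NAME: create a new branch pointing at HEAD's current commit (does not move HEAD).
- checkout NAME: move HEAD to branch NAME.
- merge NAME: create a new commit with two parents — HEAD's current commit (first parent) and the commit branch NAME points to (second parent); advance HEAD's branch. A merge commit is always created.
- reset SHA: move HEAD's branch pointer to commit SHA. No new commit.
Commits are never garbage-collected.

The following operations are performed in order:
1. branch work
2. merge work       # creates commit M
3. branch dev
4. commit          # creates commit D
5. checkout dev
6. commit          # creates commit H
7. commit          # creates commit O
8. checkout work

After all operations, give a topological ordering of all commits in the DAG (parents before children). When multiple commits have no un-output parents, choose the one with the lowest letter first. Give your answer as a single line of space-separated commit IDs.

Answer: A M D H O

Derivation:
After op 1 (branch): HEAD=main@A [main=A work=A]
After op 2 (merge): HEAD=main@M [main=M work=A]
After op 3 (branch): HEAD=main@M [dev=M main=M work=A]
After op 4 (commit): HEAD=main@D [dev=M main=D work=A]
After op 5 (checkout): HEAD=dev@M [dev=M main=D work=A]
After op 6 (commit): HEAD=dev@H [dev=H main=D work=A]
After op 7 (commit): HEAD=dev@O [dev=O main=D work=A]
After op 8 (checkout): HEAD=work@A [dev=O main=D work=A]
commit A: parents=[]
commit D: parents=['M']
commit H: parents=['M']
commit M: parents=['A', 'A']
commit O: parents=['H']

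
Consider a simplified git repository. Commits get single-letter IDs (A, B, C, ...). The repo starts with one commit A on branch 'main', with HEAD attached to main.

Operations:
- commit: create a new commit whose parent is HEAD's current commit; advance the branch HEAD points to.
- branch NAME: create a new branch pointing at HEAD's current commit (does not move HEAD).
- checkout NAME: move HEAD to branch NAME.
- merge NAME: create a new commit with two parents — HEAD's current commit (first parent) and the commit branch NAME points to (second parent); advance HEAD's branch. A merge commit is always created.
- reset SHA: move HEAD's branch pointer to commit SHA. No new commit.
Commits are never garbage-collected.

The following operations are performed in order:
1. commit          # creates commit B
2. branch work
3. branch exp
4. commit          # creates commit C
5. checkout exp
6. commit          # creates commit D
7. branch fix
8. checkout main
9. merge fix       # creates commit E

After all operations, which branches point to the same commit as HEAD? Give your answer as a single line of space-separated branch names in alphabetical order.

After op 1 (commit): HEAD=main@B [main=B]
After op 2 (branch): HEAD=main@B [main=B work=B]
After op 3 (branch): HEAD=main@B [exp=B main=B work=B]
After op 4 (commit): HEAD=main@C [exp=B main=C work=B]
After op 5 (checkout): HEAD=exp@B [exp=B main=C work=B]
After op 6 (commit): HEAD=exp@D [exp=D main=C work=B]
After op 7 (branch): HEAD=exp@D [exp=D fix=D main=C work=B]
After op 8 (checkout): HEAD=main@C [exp=D fix=D main=C work=B]
After op 9 (merge): HEAD=main@E [exp=D fix=D main=E work=B]

Answer: main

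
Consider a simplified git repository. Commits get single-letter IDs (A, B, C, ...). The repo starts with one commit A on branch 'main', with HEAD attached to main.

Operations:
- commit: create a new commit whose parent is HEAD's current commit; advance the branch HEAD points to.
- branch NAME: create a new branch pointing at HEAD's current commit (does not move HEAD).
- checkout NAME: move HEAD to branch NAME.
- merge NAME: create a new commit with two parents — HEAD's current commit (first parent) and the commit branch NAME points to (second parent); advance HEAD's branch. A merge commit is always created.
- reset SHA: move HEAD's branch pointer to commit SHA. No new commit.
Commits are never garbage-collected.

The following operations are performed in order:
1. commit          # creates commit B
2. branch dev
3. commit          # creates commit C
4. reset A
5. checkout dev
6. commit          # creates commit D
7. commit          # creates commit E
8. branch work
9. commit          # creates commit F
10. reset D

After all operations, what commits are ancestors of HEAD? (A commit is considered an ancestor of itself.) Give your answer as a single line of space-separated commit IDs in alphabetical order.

After op 1 (commit): HEAD=main@B [main=B]
After op 2 (branch): HEAD=main@B [dev=B main=B]
After op 3 (commit): HEAD=main@C [dev=B main=C]
After op 4 (reset): HEAD=main@A [dev=B main=A]
After op 5 (checkout): HEAD=dev@B [dev=B main=A]
After op 6 (commit): HEAD=dev@D [dev=D main=A]
After op 7 (commit): HEAD=dev@E [dev=E main=A]
After op 8 (branch): HEAD=dev@E [dev=E main=A work=E]
After op 9 (commit): HEAD=dev@F [dev=F main=A work=E]
After op 10 (reset): HEAD=dev@D [dev=D main=A work=E]

Answer: A B D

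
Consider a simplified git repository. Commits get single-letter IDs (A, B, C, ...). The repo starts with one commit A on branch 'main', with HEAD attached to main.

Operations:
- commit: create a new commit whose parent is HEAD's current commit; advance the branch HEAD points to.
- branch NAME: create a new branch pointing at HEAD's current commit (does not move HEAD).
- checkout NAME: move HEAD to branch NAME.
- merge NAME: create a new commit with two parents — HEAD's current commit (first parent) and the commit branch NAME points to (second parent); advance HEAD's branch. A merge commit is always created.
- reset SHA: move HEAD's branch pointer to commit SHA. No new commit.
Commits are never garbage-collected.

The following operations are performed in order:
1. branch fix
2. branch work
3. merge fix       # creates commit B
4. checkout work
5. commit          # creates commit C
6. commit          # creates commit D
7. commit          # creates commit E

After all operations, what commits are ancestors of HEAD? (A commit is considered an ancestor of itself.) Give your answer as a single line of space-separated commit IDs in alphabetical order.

After op 1 (branch): HEAD=main@A [fix=A main=A]
After op 2 (branch): HEAD=main@A [fix=A main=A work=A]
After op 3 (merge): HEAD=main@B [fix=A main=B work=A]
After op 4 (checkout): HEAD=work@A [fix=A main=B work=A]
After op 5 (commit): HEAD=work@C [fix=A main=B work=C]
After op 6 (commit): HEAD=work@D [fix=A main=B work=D]
After op 7 (commit): HEAD=work@E [fix=A main=B work=E]

Answer: A C D E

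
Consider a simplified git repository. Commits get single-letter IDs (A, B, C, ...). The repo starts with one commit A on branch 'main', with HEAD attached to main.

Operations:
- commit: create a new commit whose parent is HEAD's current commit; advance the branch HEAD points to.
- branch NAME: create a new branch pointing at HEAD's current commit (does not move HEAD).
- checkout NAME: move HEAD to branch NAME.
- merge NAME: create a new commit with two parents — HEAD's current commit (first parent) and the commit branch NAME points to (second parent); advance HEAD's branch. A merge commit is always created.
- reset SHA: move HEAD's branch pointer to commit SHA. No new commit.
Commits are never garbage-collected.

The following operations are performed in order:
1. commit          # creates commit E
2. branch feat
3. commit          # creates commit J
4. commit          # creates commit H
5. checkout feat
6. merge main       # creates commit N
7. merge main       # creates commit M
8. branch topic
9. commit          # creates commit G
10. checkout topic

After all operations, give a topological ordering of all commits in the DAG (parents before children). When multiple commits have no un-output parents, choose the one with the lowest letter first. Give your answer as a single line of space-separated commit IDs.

After op 1 (commit): HEAD=main@E [main=E]
After op 2 (branch): HEAD=main@E [feat=E main=E]
After op 3 (commit): HEAD=main@J [feat=E main=J]
After op 4 (commit): HEAD=main@H [feat=E main=H]
After op 5 (checkout): HEAD=feat@E [feat=E main=H]
After op 6 (merge): HEAD=feat@N [feat=N main=H]
After op 7 (merge): HEAD=feat@M [feat=M main=H]
After op 8 (branch): HEAD=feat@M [feat=M main=H topic=M]
After op 9 (commit): HEAD=feat@G [feat=G main=H topic=M]
After op 10 (checkout): HEAD=topic@M [feat=G main=H topic=M]
commit A: parents=[]
commit E: parents=['A']
commit G: parents=['M']
commit H: parents=['J']
commit J: parents=['E']
commit M: parents=['N', 'H']
commit N: parents=['E', 'H']

Answer: A E J H N M G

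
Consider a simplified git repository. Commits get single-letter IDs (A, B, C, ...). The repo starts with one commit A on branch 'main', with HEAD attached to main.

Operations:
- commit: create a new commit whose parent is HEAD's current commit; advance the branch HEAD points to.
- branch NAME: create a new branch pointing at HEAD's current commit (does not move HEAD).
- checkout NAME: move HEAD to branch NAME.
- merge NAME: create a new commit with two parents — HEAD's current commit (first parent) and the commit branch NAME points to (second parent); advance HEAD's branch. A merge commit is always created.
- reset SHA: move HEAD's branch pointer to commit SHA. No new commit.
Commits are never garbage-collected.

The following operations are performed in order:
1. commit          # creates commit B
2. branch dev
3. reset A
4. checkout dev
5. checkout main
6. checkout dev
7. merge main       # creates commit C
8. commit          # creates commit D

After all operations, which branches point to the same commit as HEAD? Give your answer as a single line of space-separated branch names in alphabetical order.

After op 1 (commit): HEAD=main@B [main=B]
After op 2 (branch): HEAD=main@B [dev=B main=B]
After op 3 (reset): HEAD=main@A [dev=B main=A]
After op 4 (checkout): HEAD=dev@B [dev=B main=A]
After op 5 (checkout): HEAD=main@A [dev=B main=A]
After op 6 (checkout): HEAD=dev@B [dev=B main=A]
After op 7 (merge): HEAD=dev@C [dev=C main=A]
After op 8 (commit): HEAD=dev@D [dev=D main=A]

Answer: dev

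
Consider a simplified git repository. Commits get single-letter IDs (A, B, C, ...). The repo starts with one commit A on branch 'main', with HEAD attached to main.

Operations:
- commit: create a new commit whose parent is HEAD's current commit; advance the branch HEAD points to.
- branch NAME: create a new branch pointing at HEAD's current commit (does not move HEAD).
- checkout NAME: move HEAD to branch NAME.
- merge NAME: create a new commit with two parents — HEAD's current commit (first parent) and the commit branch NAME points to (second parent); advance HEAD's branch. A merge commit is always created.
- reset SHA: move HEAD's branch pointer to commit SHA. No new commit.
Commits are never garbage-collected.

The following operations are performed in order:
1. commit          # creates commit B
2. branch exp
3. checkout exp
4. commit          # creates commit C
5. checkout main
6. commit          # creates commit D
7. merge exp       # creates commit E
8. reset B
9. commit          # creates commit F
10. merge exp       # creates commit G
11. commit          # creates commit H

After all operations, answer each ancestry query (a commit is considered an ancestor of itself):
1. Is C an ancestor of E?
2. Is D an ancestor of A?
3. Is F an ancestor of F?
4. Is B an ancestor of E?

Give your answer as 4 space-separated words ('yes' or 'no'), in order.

After op 1 (commit): HEAD=main@B [main=B]
After op 2 (branch): HEAD=main@B [exp=B main=B]
After op 3 (checkout): HEAD=exp@B [exp=B main=B]
After op 4 (commit): HEAD=exp@C [exp=C main=B]
After op 5 (checkout): HEAD=main@B [exp=C main=B]
After op 6 (commit): HEAD=main@D [exp=C main=D]
After op 7 (merge): HEAD=main@E [exp=C main=E]
After op 8 (reset): HEAD=main@B [exp=C main=B]
After op 9 (commit): HEAD=main@F [exp=C main=F]
After op 10 (merge): HEAD=main@G [exp=C main=G]
After op 11 (commit): HEAD=main@H [exp=C main=H]
ancestors(E) = {A,B,C,D,E}; C in? yes
ancestors(A) = {A}; D in? no
ancestors(F) = {A,B,F}; F in? yes
ancestors(E) = {A,B,C,D,E}; B in? yes

Answer: yes no yes yes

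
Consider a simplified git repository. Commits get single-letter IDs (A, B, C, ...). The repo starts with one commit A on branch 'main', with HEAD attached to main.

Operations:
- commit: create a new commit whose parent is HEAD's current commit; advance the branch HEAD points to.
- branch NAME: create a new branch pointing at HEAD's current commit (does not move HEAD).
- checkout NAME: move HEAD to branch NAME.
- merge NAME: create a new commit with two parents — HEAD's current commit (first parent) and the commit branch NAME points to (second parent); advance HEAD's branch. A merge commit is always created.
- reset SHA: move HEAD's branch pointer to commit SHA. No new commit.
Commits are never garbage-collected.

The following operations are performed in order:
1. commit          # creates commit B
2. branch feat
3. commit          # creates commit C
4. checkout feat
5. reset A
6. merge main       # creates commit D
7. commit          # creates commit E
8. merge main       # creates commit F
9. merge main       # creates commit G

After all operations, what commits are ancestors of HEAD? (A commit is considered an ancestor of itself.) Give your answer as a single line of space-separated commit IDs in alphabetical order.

Answer: A B C D E F G

Derivation:
After op 1 (commit): HEAD=main@B [main=B]
After op 2 (branch): HEAD=main@B [feat=B main=B]
After op 3 (commit): HEAD=main@C [feat=B main=C]
After op 4 (checkout): HEAD=feat@B [feat=B main=C]
After op 5 (reset): HEAD=feat@A [feat=A main=C]
After op 6 (merge): HEAD=feat@D [feat=D main=C]
After op 7 (commit): HEAD=feat@E [feat=E main=C]
After op 8 (merge): HEAD=feat@F [feat=F main=C]
After op 9 (merge): HEAD=feat@G [feat=G main=C]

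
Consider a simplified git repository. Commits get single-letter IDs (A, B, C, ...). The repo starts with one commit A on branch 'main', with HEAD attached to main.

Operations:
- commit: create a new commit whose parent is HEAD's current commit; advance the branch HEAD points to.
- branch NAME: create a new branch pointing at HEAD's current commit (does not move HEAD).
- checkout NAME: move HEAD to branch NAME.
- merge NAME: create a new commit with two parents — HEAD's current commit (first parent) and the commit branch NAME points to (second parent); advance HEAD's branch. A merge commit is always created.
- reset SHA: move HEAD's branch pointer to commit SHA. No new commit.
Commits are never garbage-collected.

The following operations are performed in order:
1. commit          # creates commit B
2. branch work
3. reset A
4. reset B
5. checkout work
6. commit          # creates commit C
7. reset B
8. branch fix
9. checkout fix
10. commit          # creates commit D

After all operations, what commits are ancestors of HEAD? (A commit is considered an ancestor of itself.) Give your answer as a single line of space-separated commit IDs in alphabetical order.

Answer: A B D

Derivation:
After op 1 (commit): HEAD=main@B [main=B]
After op 2 (branch): HEAD=main@B [main=B work=B]
After op 3 (reset): HEAD=main@A [main=A work=B]
After op 4 (reset): HEAD=main@B [main=B work=B]
After op 5 (checkout): HEAD=work@B [main=B work=B]
After op 6 (commit): HEAD=work@C [main=B work=C]
After op 7 (reset): HEAD=work@B [main=B work=B]
After op 8 (branch): HEAD=work@B [fix=B main=B work=B]
After op 9 (checkout): HEAD=fix@B [fix=B main=B work=B]
After op 10 (commit): HEAD=fix@D [fix=D main=B work=B]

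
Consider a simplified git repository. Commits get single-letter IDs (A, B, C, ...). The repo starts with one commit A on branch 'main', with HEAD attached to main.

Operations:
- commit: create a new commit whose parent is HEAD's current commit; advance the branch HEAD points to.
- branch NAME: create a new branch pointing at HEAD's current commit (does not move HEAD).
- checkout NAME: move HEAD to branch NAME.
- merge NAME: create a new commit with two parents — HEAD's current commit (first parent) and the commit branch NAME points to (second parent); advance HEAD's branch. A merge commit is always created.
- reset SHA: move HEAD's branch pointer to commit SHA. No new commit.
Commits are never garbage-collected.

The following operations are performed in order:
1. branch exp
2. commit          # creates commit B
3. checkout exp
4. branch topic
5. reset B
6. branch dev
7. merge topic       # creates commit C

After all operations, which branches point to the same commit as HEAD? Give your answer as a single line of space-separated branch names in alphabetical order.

Answer: exp

Derivation:
After op 1 (branch): HEAD=main@A [exp=A main=A]
After op 2 (commit): HEAD=main@B [exp=A main=B]
After op 3 (checkout): HEAD=exp@A [exp=A main=B]
After op 4 (branch): HEAD=exp@A [exp=A main=B topic=A]
After op 5 (reset): HEAD=exp@B [exp=B main=B topic=A]
After op 6 (branch): HEAD=exp@B [dev=B exp=B main=B topic=A]
After op 7 (merge): HEAD=exp@C [dev=B exp=C main=B topic=A]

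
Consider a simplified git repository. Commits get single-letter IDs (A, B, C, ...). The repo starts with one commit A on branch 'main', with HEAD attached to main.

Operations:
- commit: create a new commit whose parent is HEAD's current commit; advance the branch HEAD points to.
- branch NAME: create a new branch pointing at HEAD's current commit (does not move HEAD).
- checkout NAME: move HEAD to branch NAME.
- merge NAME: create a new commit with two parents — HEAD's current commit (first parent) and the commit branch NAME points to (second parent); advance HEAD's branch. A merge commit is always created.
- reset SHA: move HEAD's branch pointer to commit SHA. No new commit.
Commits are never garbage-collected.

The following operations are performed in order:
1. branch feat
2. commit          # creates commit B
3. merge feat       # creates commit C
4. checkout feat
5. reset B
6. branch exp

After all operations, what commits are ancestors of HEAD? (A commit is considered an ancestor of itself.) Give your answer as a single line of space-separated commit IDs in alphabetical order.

Answer: A B

Derivation:
After op 1 (branch): HEAD=main@A [feat=A main=A]
After op 2 (commit): HEAD=main@B [feat=A main=B]
After op 3 (merge): HEAD=main@C [feat=A main=C]
After op 4 (checkout): HEAD=feat@A [feat=A main=C]
After op 5 (reset): HEAD=feat@B [feat=B main=C]
After op 6 (branch): HEAD=feat@B [exp=B feat=B main=C]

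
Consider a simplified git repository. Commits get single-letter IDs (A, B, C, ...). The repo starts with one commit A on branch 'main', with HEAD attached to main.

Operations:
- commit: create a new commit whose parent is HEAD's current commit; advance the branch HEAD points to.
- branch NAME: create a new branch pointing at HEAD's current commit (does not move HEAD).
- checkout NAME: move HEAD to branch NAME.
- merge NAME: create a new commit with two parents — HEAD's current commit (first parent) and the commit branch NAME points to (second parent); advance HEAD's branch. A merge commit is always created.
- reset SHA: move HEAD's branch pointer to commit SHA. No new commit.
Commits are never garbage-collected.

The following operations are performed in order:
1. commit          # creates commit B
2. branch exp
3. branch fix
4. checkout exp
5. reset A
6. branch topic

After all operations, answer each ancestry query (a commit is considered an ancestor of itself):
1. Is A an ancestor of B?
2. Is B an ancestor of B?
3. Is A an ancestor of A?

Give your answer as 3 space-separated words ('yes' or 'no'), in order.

After op 1 (commit): HEAD=main@B [main=B]
After op 2 (branch): HEAD=main@B [exp=B main=B]
After op 3 (branch): HEAD=main@B [exp=B fix=B main=B]
After op 4 (checkout): HEAD=exp@B [exp=B fix=B main=B]
After op 5 (reset): HEAD=exp@A [exp=A fix=B main=B]
After op 6 (branch): HEAD=exp@A [exp=A fix=B main=B topic=A]
ancestors(B) = {A,B}; A in? yes
ancestors(B) = {A,B}; B in? yes
ancestors(A) = {A}; A in? yes

Answer: yes yes yes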